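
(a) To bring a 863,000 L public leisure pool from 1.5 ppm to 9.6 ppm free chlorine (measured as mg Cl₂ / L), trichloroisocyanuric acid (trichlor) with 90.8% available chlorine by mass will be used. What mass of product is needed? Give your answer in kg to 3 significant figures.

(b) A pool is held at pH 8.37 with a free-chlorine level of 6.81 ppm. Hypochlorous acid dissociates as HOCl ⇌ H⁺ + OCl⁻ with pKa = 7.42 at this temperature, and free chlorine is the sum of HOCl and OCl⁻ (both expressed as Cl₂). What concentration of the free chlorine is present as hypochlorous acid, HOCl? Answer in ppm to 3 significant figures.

(a) 7.70 kg; (b) 0.687 ppm

(a) Chlorine deficit: 9.6 − 1.5 = 8.1 ppm = 8.1 mg/L as Cl₂.
(a) Cl₂ equivalent needed: 8.1 mg/L × 863,000 L = 6,990,000 mg = 6990 g.
(a) Product at 90.8% available chlorine: 6990 / 0.908 = 7699 g.

(b) [OCl⁻]/[HOCl] = 10^(pH − pKa) = 10^(8.37 − 7.42) = 10^0.95 = 8.913.
(b) Fraction as HOCl = 1 / (1 + 8.913) = 0.1009.
(b) HOCl = 0.1009 × 6.81 ppm = 0.687 ppm.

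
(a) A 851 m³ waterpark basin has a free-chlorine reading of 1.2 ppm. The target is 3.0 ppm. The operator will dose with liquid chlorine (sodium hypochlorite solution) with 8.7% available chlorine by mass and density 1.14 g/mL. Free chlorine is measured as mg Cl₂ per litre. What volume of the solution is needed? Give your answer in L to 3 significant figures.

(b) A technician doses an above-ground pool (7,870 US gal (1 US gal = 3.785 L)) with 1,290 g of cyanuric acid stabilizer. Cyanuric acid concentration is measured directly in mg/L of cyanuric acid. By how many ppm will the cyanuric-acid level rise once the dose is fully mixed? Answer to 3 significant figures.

(a) 15.4 L; (b) 43.3 ppm

(a) Volume: 851 m³ = 851,000 L.
(a) Chlorine deficit: 3.0 − 1.2 = 1.8 ppm = 1.8 mg/L as Cl₂.
(a) Cl₂ equivalent needed: 1.8 mg/L × 851,000 L = 1,532,000 mg = 1532 g.
(a) Product at 8.7% available chlorine: 1532 / 0.087 = 17,610 g.
(a) Volume at density 1.14 g/mL: 17,610 g ÷ 1.14 g/mL = 15,440 mL.

(b) Volume: 7,870 US gal × 3.785 L/gal = 29,788 L.
(b) Rise: 1,290 g / 29,788 L × 1000 = 43.31 mg/L.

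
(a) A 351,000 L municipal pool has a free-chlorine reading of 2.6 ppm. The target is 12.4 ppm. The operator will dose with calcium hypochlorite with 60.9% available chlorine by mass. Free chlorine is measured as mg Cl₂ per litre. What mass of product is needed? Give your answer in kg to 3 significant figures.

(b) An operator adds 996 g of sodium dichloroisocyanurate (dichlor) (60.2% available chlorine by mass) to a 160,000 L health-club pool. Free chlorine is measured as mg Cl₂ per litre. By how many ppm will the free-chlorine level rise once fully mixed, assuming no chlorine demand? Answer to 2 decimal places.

(a) 5.65 kg; (b) 3.75 ppm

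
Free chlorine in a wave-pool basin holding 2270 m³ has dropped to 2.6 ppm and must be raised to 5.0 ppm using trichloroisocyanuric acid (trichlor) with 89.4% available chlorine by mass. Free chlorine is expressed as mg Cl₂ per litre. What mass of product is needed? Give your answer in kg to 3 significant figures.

6.09 kg

Volume: 2270 m³ = 2,270,000 L.
Chlorine deficit: 5.0 − 2.6 = 2.4 ppm = 2.4 mg/L as Cl₂.
Cl₂ equivalent needed: 2.4 mg/L × 2,270,000 L = 5,448,000 mg = 5448 g.
Product at 89.4% available chlorine: 5448 / 0.894 = 6094 g.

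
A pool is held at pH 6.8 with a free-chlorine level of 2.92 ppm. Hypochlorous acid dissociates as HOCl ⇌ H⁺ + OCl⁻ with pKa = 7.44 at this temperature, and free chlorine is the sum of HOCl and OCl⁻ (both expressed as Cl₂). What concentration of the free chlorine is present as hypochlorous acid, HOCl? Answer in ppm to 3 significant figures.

2.38 ppm

[OCl⁻]/[HOCl] = 10^(pH − pKa) = 10^(6.8 − 7.44) = 10^-0.64 = 0.2291.
Fraction as HOCl = 1 / (1 + 0.2291) = 0.8136.
HOCl = 0.8136 × 2.92 ppm = 2.376 ppm.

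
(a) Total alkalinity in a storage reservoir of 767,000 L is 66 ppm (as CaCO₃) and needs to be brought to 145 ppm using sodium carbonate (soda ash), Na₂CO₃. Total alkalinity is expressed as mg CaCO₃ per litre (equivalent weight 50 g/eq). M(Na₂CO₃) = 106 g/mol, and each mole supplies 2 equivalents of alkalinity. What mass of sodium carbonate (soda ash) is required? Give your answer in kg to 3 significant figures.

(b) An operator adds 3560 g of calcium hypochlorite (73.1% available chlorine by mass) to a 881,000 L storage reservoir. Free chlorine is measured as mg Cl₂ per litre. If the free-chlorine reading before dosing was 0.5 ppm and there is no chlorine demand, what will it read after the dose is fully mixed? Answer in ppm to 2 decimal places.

(a) Alkalinity to add: (145 − 66) = 79 mg/L as CaCO₃ × 767,000 L = 60,590 g as CaCO₃.
(a) Equivalents: 60,590 g ÷ 50 g/eq = 1212 eq.
(a) Each mole of Na₂CO₃ supplies 2 eq, so 1212 / 2 = 605.9 mol.
(a) Mass: 605.9 mol × 106 g/mol = 64,230 g.

(b) Available chlorine delivered: 3560 g × 0.731 = 2602 g as Cl₂.
(b) Concentration rise: 2602 g / 881,000 L = 2.954 mg/L = 2.95 ppm.
(b) Final FC: 0.5 + 2.95 = 3.45 ppm.

(a) 64.2 kg; (b) 3.45 ppm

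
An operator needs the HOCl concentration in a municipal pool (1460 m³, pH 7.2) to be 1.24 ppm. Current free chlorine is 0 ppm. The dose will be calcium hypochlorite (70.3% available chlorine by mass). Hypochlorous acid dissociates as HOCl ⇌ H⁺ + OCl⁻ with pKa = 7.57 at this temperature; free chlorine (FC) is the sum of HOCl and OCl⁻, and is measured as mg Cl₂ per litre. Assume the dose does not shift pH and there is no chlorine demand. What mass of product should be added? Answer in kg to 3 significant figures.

Volume: 1460 m³ = 1,460,000 L.
[OCl⁻]/[HOCl] = 10^(pH − pKa) = 10^(7.2 − 7.57) = 0.4266; fraction as HOCl = 1/(1 + 0.4266) = 0.701.
Free chlorine required for 1.24 ppm HOCl: 1.24 / 0.701 = 1.769 ppm.
FC to add: 1.769 − 0 = 1.769 mg/L as Cl₂.
Cl₂ equivalent: 1.769 mg/L × 1,460,000 L = 2583 g.
Product at 70.3% available Cl: 2583 / 0.703 = 3674 g.

3.67 kg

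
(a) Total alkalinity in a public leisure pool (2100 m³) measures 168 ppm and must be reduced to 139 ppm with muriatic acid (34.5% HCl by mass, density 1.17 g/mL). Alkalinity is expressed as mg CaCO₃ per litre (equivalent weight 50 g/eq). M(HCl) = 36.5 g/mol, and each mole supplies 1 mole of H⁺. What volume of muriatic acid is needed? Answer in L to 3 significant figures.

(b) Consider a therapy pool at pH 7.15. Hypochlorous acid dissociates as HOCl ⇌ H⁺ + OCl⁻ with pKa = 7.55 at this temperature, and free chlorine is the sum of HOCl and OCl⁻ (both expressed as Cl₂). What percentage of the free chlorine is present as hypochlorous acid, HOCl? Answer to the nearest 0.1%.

(a) 110 L; (b) 71.5%

(a) Volume: 2100 m³ = 2,100,000 L.
(a) Alkalinity to neutralize: (168 − 139) = 29 mg/L as CaCO₃ × 2,100,000 L = 60,900 g as CaCO₃.
(a) Equivalents of H⁺ required: 60,900 ÷ 50 g/eq = 1218 eq = 1218 mol HCl.
(a) Mass of HCl: 1218 × 36.5 = 44,460 g.
(a) Mass of 34.5% solution: 44,460 / 0.345 = 128,900 g.
(a) Volume: 128,900 g ÷ 1.17 g/mL = 110,100 mL.

(b) [OCl⁻]/[HOCl] = 10^(pH − pKa) = 10^(7.15 − 7.55) = 10^-0.40 = 0.3981.
(b) Fraction as HOCl = 1 / (1 + 0.3981) = 0.7153.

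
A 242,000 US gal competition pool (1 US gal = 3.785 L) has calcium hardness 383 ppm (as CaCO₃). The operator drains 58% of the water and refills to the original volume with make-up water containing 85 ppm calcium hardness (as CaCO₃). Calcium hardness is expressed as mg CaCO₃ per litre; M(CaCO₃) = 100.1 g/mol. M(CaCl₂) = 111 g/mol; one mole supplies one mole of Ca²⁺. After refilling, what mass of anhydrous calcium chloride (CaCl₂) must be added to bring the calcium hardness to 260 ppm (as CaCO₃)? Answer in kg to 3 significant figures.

Volume: 242,000 US gal × 3.785 L/gal = 915,970 L.
After draining 58% and refilling: 383 × 0.42 + 85 × 0.58 = 210.16 ppm.
Deficit to target: 260 − 210.16 = 49.84 mg/L.
As CaCO₃: 49.84 mg/L × 915,970 L = 45,650 g; ÷ 100.1 = 456.1 mol Ca²⁺.
Mass: 456.1 × 111 = 50,620 g.

50.6 kg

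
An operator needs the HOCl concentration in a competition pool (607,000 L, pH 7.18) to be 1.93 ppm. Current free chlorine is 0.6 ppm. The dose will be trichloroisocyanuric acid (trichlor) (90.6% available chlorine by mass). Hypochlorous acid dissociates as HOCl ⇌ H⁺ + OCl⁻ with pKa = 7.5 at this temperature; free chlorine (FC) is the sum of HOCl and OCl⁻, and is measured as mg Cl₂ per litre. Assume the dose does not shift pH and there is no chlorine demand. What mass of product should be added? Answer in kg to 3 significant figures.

[OCl⁻]/[HOCl] = 10^(pH − pKa) = 10^(7.18 − 7.5) = 0.4786; fraction as HOCl = 1/(1 + 0.4786) = 0.6763.
Free chlorine required for 1.93 ppm HOCl: 1.93 / 0.6763 = 2.854 ppm.
FC to add: 2.854 − 0.6 = 2.254 mg/L as Cl₂.
Cl₂ equivalent: 2.254 mg/L × 607,000 L = 1368 g.
Product at 90.6% available Cl: 1368 / 0.906 = 1510 g.

1.51 kg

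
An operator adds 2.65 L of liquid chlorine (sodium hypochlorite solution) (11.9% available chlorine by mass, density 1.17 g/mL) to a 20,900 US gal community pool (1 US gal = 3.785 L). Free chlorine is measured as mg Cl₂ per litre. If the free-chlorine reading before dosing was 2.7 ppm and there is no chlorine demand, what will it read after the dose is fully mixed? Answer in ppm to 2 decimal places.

7.36 ppm

Volume: 20,900 US gal × 3.785 L/gal = 79,106 L.
Mass of solution: 2.65 L × 1000 mL/L × 1.17 g/mL = 3100 g.
Available chlorine delivered: 3100 g × 0.119 = 369 g as Cl₂.
Concentration rise: 369 g / 79,106 L = 4.664 mg/L = 4.66 ppm.
Final FC: 2.7 + 4.66 = 7.36 ppm.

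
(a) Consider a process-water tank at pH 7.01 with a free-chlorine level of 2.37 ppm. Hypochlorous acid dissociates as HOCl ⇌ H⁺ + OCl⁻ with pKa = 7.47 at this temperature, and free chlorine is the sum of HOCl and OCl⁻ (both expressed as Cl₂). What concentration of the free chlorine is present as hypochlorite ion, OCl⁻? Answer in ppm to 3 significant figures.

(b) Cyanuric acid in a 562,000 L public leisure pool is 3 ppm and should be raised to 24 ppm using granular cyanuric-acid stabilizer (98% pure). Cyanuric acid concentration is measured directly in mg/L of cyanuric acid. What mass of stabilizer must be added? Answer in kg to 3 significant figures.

(a) 0.610 ppm; (b) 12.0 kg

(a) [OCl⁻]/[HOCl] = 10^(pH − pKa) = 10^(7.01 − 7.47) = 10^-0.46 = 0.3467.
(a) Fraction as HOCl = 1 / (1 + 0.3467) = 0.7425.
(a) OCl⁻ = (1 − 0.7425) × 2.37 ppm = 0.6102 ppm.

(b) CYA to add: (24 − 3) = 21 mg/L × 562,000 L = 11,800 g cyanuric acid.
(b) At 98% purity: 11,800 / 0.98 = 12,040 g product.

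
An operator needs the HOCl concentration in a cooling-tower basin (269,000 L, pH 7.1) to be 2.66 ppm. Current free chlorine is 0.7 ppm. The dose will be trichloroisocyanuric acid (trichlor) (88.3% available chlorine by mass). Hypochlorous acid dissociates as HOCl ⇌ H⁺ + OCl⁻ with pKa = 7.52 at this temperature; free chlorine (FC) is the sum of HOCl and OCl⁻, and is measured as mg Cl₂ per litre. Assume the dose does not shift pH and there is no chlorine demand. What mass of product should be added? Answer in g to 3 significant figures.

905 g

[OCl⁻]/[HOCl] = 10^(pH − pKa) = 10^(7.1 − 7.52) = 0.3802; fraction as HOCl = 1/(1 + 0.3802) = 0.7245.
Free chlorine required for 2.66 ppm HOCl: 2.66 / 0.7245 = 3.671 ppm.
FC to add: 3.671 − 0.7 = 2.971 mg/L as Cl₂.
Cl₂ equivalent: 2.971 mg/L × 269,000 L = 799.3 g.
Product at 88.3% available Cl: 799.3 / 0.883 = 905.2 g.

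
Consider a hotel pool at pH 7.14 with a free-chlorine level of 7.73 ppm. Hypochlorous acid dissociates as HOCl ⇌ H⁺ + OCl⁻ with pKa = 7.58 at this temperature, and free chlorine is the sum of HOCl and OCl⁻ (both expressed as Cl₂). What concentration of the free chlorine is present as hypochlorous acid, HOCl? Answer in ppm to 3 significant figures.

5.67 ppm

[OCl⁻]/[HOCl] = 10^(pH − pKa) = 10^(7.14 − 7.58) = 10^-0.44 = 0.3631.
Fraction as HOCl = 1 / (1 + 0.3631) = 0.7336.
HOCl = 0.7336 × 7.73 ppm = 5.671 ppm.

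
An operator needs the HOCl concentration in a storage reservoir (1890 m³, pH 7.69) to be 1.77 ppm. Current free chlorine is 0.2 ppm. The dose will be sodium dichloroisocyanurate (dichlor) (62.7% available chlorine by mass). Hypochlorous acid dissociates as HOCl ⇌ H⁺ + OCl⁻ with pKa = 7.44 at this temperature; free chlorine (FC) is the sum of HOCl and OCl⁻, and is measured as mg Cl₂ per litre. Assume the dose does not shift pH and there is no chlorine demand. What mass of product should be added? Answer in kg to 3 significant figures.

Volume: 1890 m³ = 1,890,000 L.
[OCl⁻]/[HOCl] = 10^(pH − pKa) = 10^(7.69 − 7.44) = 1.778; fraction as HOCl = 1/(1 + 1.778) = 0.3599.
Free chlorine required for 1.77 ppm HOCl: 1.77 / 0.3599 = 4.918 ppm.
FC to add: 4.918 − 0.2 = 4.718 mg/L as Cl₂.
Cl₂ equivalent: 4.718 mg/L × 1,890,000 L = 8916 g.
Product at 62.7% available Cl: 8916 / 0.627 = 14,220 g.

14.2 kg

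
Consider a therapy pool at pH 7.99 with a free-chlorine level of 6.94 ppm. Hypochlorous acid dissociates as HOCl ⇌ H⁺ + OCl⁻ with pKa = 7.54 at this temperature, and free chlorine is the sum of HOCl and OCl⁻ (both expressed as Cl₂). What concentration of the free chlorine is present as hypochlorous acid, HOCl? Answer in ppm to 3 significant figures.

[OCl⁻]/[HOCl] = 10^(pH − pKa) = 10^(7.99 − 7.54) = 10^0.45 = 2.818.
Fraction as HOCl = 1 / (1 + 2.818) = 0.2619.
HOCl = 0.2619 × 6.94 ppm = 1.818 ppm.

1.82 ppm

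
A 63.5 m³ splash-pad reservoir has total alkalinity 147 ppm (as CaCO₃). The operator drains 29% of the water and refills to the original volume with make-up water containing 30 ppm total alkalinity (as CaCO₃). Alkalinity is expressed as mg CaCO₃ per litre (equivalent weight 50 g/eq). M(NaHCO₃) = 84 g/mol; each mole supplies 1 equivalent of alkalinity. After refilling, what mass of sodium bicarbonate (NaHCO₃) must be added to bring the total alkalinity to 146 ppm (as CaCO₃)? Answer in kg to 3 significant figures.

3.51 kg

Volume: 63.5 m³ = 63,500 L.
After draining 29% and refilling: 147 × 0.71 + 30 × 0.29 = 113.07 ppm.
Deficit to target: 146 − 113.07 = 32.93 mg/L.
As CaCO₃: 32.93 mg/L × 63,500 L = 2091 g; ÷ 50 g/eq ÷ 1 = 41.82 mol NaHCO₃.
Mass: 41.82 × 84 = 3513 g.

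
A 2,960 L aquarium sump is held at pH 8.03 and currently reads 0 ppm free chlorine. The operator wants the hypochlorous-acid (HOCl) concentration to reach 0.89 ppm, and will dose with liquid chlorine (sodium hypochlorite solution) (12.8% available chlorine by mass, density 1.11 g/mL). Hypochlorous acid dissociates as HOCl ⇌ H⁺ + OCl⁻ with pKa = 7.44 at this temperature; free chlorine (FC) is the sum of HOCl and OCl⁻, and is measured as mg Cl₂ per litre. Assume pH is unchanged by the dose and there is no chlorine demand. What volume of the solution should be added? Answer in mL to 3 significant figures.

90.7 mL

[OCl⁻]/[HOCl] = 10^(pH − pKa) = 10^(8.03 − 7.44) = 3.89; fraction as HOCl = 1/(1 + 3.89) = 0.2045.
Free chlorine required for 0.89 ppm HOCl: 0.89 / 0.2045 = 4.353 ppm.
FC to add: 4.353 − 0 = 4.353 mg/L as Cl₂.
Cl₂ equivalent: 4.353 mg/L × 2,960 L = 12.88 g.
Product at 12.8% available Cl: 12.88 / 0.128 = 100.7 g.
Volume: 100.7 g ÷ 1.11 g/mL = 90.68 mL.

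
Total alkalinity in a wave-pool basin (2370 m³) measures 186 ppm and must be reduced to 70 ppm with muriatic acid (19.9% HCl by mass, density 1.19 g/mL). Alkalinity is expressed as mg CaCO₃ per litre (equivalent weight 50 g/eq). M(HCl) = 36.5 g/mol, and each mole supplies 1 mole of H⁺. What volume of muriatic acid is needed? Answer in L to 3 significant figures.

Volume: 2370 m³ = 2,370,000 L.
Alkalinity to neutralize: (186 − 70) = 116 mg/L as CaCO₃ × 2,370,000 L = 274,900 g as CaCO₃.
Equivalents of H⁺ required: 274,900 ÷ 50 g/eq = 5498 eq = 5498 mol HCl.
Mass of HCl: 5498 × 36.5 = 200,700 g.
Mass of 19.9% solution: 200,700 / 0.199 = 1,009,000 g.
Volume: 1,009,000 g ÷ 1.19 g/mL = 847,500 mL.

847 L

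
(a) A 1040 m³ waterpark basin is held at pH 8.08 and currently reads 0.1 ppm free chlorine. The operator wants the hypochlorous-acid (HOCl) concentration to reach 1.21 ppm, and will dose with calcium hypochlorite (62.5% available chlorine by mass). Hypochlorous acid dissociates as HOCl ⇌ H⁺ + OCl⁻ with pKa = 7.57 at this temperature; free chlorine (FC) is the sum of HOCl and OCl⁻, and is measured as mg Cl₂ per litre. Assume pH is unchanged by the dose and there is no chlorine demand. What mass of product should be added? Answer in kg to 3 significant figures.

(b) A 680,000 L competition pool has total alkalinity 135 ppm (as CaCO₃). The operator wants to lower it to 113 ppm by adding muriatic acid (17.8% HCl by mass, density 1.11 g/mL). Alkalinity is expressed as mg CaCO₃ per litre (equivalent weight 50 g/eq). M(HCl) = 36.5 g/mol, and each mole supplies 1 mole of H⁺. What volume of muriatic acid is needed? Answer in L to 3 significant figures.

(a) Volume: 1040 m³ = 1,040,000 L.
(a) [OCl⁻]/[HOCl] = 10^(pH − pKa) = 10^(8.08 − 7.57) = 3.236; fraction as HOCl = 1/(1 + 3.236) = 0.2361.
(a) Free chlorine required for 1.21 ppm HOCl: 1.21 / 0.2361 = 5.125 ppm.
(a) FC to add: 5.125 − 0.1 = 5.025 mg/L as Cl₂.
(a) Cl₂ equivalent: 5.025 mg/L × 1,040,000 L = 5227 g.
(a) Product at 62.5% available Cl: 5227 / 0.625 = 8362 g.

(b) Alkalinity to neutralize: (135 − 113) = 22 mg/L as CaCO₃ × 680,000 L = 14,960 g as CaCO₃.
(b) Equivalents of H⁺ required: 14,960 ÷ 50 g/eq = 299.2 eq = 299.2 mol HCl.
(b) Mass of HCl: 299.2 × 36.5 = 10,920 g.
(b) Mass of 17.8% solution: 10,920 / 0.178 = 61,350 g.
(b) Volume: 61,350 g ÷ 1.11 g/mL = 55,270 mL.

(a) 8.36 kg; (b) 55.3 L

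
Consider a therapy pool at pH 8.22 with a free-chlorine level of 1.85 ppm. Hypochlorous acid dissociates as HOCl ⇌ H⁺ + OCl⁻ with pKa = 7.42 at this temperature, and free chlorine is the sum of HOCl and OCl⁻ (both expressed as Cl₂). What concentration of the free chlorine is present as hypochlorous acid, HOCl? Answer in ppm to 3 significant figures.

[OCl⁻]/[HOCl] = 10^(pH − pKa) = 10^(8.22 − 7.42) = 10^0.80 = 6.31.
Fraction as HOCl = 1 / (1 + 6.31) = 0.1368.
HOCl = 0.1368 × 1.85 ppm = 0.2531 ppm.

0.253 ppm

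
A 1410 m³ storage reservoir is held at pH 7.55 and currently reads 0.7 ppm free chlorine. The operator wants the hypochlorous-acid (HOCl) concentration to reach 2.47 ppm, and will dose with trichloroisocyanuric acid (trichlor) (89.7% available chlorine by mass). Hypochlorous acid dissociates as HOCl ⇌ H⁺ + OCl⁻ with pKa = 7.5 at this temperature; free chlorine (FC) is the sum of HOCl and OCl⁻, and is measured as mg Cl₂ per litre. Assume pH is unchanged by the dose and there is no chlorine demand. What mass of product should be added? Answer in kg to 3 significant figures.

Volume: 1410 m³ = 1,410,000 L.
[OCl⁻]/[HOCl] = 10^(pH − pKa) = 10^(7.55 − 7.5) = 1.122; fraction as HOCl = 1/(1 + 1.122) = 0.4712.
Free chlorine required for 2.47 ppm HOCl: 2.47 / 0.4712 = 5.241 ppm.
FC to add: 5.241 − 0.7 = 4.541 mg/L as Cl₂.
Cl₂ equivalent: 4.541 mg/L × 1,410,000 L = 6403 g.
Product at 89.7% available Cl: 6403 / 0.897 = 7139 g.

7.14 kg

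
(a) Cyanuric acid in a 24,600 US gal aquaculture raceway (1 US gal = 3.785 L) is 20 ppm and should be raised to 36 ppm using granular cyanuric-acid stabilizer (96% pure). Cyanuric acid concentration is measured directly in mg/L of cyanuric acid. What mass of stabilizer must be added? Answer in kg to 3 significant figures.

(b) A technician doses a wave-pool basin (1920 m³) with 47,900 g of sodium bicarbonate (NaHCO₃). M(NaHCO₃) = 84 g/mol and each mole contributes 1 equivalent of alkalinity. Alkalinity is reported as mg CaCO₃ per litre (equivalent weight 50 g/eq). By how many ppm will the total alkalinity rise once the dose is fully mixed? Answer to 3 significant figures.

(a) Volume: 24,600 US gal × 3.785 L/gal = 93,111 L.
(a) CYA to add: (36 − 20) = 16 mg/L × 93,111 L = 1490 g cyanuric acid.
(a) At 96% purity: 1490 / 0.96 = 1552 g product.

(b) Volume: 1920 m³ = 1,920,000 L.
(b) Moles of NaHCO₃: 47,900 g ÷ 84 g/mol = 570.2 mol → 570.2 eq of alkalinity.
(b) As CaCO₃: 570.2 eq × 50 g/eq = 28,510 g.
(b) Rise: 28,510 g / 1,920,000 L × 1000 = 14.85 mg/L.

(a) 1.55 kg; (b) 14.8 ppm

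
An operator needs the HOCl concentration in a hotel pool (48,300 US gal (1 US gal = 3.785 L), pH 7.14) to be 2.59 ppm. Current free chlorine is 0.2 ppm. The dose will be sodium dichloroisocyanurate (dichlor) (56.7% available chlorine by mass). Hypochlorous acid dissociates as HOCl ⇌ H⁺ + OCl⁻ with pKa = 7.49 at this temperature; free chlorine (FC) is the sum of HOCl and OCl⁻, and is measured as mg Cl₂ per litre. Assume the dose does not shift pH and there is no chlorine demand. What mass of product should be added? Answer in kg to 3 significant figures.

Volume: 48,300 US gal × 3.785 L/gal = 182,816 L.
[OCl⁻]/[HOCl] = 10^(pH − pKa) = 10^(7.14 − 7.49) = 0.4467; fraction as HOCl = 1/(1 + 0.4467) = 0.6912.
Free chlorine required for 2.59 ppm HOCl: 2.59 / 0.6912 = 3.747 ppm.
FC to add: 3.747 − 0.2 = 3.547 mg/L as Cl₂.
Cl₂ equivalent: 3.547 mg/L × 182,816 L = 648.4 g.
Product at 56.7% available Cl: 648.4 / 0.567 = 1144 g.

1.14 kg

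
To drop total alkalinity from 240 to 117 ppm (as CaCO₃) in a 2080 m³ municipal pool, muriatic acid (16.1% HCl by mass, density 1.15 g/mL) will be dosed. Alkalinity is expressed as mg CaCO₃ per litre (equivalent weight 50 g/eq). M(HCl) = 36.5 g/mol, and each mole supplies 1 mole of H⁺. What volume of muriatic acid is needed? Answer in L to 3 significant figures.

Volume: 2080 m³ = 2,080,000 L.
Alkalinity to neutralize: (240 − 117) = 123 mg/L as CaCO₃ × 2,080,000 L = 255,800 g as CaCO₃.
Equivalents of H⁺ required: 255,800 ÷ 50 g/eq = 5117 eq = 5117 mol HCl.
Mass of HCl: 5117 × 36.5 = 186,800 g.
Mass of 16.1% solution: 186,800 / 0.161 = 1,160,000 g.
Volume: 1,160,000 g ÷ 1.15 g/mL = 1,009,000 mL.

1,010 L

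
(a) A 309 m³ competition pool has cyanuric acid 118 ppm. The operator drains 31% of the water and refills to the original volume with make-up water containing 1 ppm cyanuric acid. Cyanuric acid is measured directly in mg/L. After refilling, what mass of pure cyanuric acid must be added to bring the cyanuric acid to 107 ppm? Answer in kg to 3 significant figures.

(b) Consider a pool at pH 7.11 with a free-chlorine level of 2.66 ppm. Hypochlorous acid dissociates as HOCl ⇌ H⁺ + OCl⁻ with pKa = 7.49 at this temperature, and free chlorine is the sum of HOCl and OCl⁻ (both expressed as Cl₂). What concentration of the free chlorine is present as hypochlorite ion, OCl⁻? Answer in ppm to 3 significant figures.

(a) 7.81 kg; (b) 0.783 ppm

(a) Volume: 309 m³ = 309,000 L.
(a) After draining 31% and refilling: 118 × 0.69 + 1 × 0.31 = 81.73 ppm.
(a) Deficit to target: 107 − 81.73 = 25.27 mg/L.
(a) Mass: 25.27 mg/L × 309,000 L = 7808 g cyanuric acid.

(b) [OCl⁻]/[HOCl] = 10^(pH − pKa) = 10^(7.11 − 7.49) = 10^-0.38 = 0.4169.
(b) Fraction as HOCl = 1 / (1 + 0.4169) = 0.7058.
(b) OCl⁻ = (1 − 0.7058) × 2.66 ppm = 0.7826 ppm.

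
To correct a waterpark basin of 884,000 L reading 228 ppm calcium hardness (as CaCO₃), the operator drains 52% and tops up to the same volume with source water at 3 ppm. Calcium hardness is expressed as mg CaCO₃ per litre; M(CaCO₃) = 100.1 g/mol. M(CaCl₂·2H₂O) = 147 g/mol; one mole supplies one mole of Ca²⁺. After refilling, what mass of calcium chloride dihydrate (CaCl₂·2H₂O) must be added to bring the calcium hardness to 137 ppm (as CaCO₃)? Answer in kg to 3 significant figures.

After draining 52% and refilling: 228 × 0.48 + 3 × 0.52 = 111 ppm.
Deficit to target: 137 − 111 = 26 mg/L.
As CaCO₃: 26 mg/L × 884,000 L = 22,980 g; ÷ 100.1 = 229.6 mol Ca²⁺.
Mass: 229.6 × 147 = 33,750 g.

33.8 kg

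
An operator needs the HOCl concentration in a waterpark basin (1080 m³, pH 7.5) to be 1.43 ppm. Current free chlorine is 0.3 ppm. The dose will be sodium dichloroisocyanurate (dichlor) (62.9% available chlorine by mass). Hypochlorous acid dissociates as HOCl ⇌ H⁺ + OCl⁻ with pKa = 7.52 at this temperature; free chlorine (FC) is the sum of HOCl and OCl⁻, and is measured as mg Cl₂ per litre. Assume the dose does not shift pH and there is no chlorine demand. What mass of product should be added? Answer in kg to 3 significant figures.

4.29 kg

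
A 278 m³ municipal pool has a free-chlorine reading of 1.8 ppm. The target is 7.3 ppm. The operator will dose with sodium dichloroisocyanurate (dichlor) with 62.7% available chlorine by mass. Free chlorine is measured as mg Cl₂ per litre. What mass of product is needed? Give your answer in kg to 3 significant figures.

Volume: 278 m³ = 278,000 L.
Chlorine deficit: 7.3 − 1.8 = 5.5 ppm = 5.5 mg/L as Cl₂.
Cl₂ equivalent needed: 5.5 mg/L × 278,000 L = 1,529,000 mg = 1529 g.
Product at 62.7% available chlorine: 1529 / 0.627 = 2439 g.

2.44 kg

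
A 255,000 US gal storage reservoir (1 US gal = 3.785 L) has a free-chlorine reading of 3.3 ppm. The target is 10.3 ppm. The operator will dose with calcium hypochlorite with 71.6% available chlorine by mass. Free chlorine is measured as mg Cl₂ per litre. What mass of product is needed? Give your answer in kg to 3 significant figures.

Volume: 255,000 US gal × 3.785 L/gal = 965,175 L.
Chlorine deficit: 10.3 − 3.3 = 7 ppm = 7 mg/L as Cl₂.
Cl₂ equivalent needed: 7 mg/L × 965,175 L = 6,756,000 mg = 6756 g.
Product at 71.6% available chlorine: 6756 / 0.716 = 9436 g.

9.44 kg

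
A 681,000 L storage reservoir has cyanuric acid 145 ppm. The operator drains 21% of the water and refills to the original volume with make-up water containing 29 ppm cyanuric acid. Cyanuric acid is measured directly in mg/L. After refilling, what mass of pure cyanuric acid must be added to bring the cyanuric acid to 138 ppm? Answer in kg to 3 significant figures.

11.8 kg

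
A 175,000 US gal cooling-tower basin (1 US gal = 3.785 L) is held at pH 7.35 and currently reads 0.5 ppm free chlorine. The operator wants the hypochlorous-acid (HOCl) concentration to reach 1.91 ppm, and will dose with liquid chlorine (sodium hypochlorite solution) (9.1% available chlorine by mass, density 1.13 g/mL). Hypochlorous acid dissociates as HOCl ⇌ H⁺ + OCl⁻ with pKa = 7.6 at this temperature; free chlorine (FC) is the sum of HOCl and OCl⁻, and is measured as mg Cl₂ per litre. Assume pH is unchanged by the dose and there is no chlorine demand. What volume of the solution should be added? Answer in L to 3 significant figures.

16.0 L

Volume: 175,000 US gal × 3.785 L/gal = 662,375 L.
[OCl⁻]/[HOCl] = 10^(pH − pKa) = 10^(7.35 − 7.6) = 0.5623; fraction as HOCl = 1/(1 + 0.5623) = 0.6401.
Free chlorine required for 1.91 ppm HOCl: 1.91 / 0.6401 = 2.984 ppm.
FC to add: 2.984 − 0.5 = 2.484 mg/L as Cl₂.
Cl₂ equivalent: 2.484 mg/L × 662,375 L = 1645 g.
Product at 9.1% available Cl: 1645 / 0.091 = 18,080 g.
Volume: 18,080 g ÷ 1.13 g/mL = 16,000 mL.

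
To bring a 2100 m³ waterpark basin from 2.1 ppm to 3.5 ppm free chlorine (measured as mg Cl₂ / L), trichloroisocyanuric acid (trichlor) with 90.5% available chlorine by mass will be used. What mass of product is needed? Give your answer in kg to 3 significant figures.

Volume: 2100 m³ = 2,100,000 L.
Chlorine deficit: 3.5 − 2.1 = 1.4 ppm = 1.4 mg/L as Cl₂.
Cl₂ equivalent needed: 1.4 mg/L × 2,100,000 L = 2,940,000 mg = 2940 g.
Product at 90.5% available chlorine: 2940 / 0.905 = 3249 g.

3.25 kg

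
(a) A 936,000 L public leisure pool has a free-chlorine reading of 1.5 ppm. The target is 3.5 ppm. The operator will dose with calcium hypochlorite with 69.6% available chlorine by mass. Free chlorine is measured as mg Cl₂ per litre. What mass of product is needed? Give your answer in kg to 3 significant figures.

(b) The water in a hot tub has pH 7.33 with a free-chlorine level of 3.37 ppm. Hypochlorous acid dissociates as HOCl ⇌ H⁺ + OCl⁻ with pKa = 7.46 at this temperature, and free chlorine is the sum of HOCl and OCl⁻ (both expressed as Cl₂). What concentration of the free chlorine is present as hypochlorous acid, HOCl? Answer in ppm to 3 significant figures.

(a) 2.69 kg; (b) 1.94 ppm

(a) Chlorine deficit: 3.5 − 1.5 = 2 ppm = 2 mg/L as Cl₂.
(a) Cl₂ equivalent needed: 2 mg/L × 936,000 L = 1,872,000 mg = 1872 g.
(a) Product at 69.6% available chlorine: 1872 / 0.696 = 2690 g.

(b) [OCl⁻]/[HOCl] = 10^(pH − pKa) = 10^(7.33 − 7.46) = 10^-0.13 = 0.7413.
(b) Fraction as HOCl = 1 / (1 + 0.7413) = 0.5743.
(b) HOCl = 0.5743 × 3.37 ppm = 1.935 ppm.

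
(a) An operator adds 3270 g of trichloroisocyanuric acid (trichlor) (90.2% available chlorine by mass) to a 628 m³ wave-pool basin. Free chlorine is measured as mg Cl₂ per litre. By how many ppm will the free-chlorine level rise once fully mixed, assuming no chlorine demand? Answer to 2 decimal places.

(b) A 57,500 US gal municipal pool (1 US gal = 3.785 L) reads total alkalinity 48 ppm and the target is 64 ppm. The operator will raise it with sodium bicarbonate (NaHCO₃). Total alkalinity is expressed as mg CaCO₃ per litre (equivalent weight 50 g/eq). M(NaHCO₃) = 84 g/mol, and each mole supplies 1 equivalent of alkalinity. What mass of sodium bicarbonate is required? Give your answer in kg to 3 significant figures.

(a) Volume: 628 m³ = 628,000 L.
(a) Available chlorine delivered: 3270 g × 0.902 = 2950 g as Cl₂.
(a) Concentration rise: 2950 g / 628,000 L = 4.697 mg/L = 4.70 ppm.

(b) Volume: 57,500 US gal × 3.785 L/gal = 217,638 L.
(b) Alkalinity to add: (64 − 48) = 16 mg/L as CaCO₃ × 217,638 L = 3482 g as CaCO₃.
(b) Equivalents: 3482 g ÷ 50 g/eq = 69.64 eq.
(b) NaHCO₃ supplies 1 eq per mole → 69.64 mol.
(b) Mass: 69.64 mol × 84 g/mol = 5850 g.

(a) 4.70 ppm; (b) 5.85 kg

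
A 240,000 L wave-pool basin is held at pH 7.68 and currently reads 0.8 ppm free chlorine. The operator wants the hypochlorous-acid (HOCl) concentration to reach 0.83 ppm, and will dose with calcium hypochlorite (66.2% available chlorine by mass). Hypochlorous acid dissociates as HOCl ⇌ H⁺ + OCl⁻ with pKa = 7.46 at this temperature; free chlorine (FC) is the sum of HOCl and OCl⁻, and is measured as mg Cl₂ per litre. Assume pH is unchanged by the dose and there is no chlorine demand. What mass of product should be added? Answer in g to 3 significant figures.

510 g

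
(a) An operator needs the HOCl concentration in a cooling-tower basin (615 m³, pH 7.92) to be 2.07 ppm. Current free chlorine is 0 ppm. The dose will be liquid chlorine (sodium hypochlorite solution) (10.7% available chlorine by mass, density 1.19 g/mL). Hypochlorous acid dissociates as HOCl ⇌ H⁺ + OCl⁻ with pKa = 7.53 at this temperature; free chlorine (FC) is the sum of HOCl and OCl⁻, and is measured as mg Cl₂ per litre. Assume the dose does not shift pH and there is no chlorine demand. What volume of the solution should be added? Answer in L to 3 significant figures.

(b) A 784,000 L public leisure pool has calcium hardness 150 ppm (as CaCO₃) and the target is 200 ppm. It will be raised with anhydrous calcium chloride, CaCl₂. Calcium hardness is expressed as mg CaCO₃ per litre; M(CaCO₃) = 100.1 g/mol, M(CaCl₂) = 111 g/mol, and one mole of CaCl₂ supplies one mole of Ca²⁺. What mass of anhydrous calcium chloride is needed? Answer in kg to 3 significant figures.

(a) 34.5 L; (b) 43.5 kg

(a) Volume: 615 m³ = 615,000 L.
(a) [OCl⁻]/[HOCl] = 10^(pH − pKa) = 10^(7.92 − 7.53) = 2.455; fraction as HOCl = 1/(1 + 2.455) = 0.2895.
(a) Free chlorine required for 2.07 ppm HOCl: 2.07 / 0.2895 = 7.151 ppm.
(a) FC to add: 7.151 − 0 = 7.151 mg/L as Cl₂.
(a) Cl₂ equivalent: 7.151 mg/L × 615,000 L = 4398 g.
(a) Product at 10.7% available Cl: 4398 / 0.107 = 41,100 g.
(a) Volume: 41,100 g ÷ 1.19 g/mL = 34,540 mL.

(b) Hardness to add: (200 − 150) = 50 mg/L as CaCO₃ × 784,000 L = 39,200 g as CaCO₃.
(b) Moles of Ca²⁺ (1 mol Ca²⁺ ≡ 1 mol CaCO₃): 39,200 / 100.1 g/mol = 391.6 mol.
(b) Mass of CaCl₂: 391.6 × 111 = 43,470 g.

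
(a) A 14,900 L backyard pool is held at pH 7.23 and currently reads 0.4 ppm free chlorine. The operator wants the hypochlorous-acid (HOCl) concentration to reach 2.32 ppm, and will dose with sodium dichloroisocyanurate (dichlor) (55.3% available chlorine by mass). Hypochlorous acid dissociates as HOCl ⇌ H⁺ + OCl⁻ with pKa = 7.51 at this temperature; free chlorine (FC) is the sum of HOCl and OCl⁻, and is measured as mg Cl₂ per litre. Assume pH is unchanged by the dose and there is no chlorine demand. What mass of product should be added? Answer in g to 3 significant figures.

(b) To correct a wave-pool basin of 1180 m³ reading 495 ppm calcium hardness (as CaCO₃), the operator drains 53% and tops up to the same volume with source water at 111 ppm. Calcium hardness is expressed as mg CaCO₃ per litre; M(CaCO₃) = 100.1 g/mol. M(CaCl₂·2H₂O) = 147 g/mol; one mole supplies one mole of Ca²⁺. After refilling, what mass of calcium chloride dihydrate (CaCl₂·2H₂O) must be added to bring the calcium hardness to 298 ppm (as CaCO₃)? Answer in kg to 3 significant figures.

(a) [OCl⁻]/[HOCl] = 10^(pH − pKa) = 10^(7.23 − 7.51) = 0.5248; fraction as HOCl = 1/(1 + 0.5248) = 0.6558.
(a) Free chlorine required for 2.32 ppm HOCl: 2.32 / 0.6558 = 3.538 ppm.
(a) FC to add: 3.538 − 0.4 = 3.138 mg/L as Cl₂.
(a) Cl₂ equivalent: 3.138 mg/L × 14,900 L = 46.75 g.
(a) Product at 55.3% available Cl: 46.75 / 0.553 = 84.54 g.

(b) Volume: 1180 m³ = 1,180,000 L.
(b) After draining 53% and refilling: 495 × 0.47 + 111 × 0.53 = 291.48 ppm.
(b) Deficit to target: 298 − 291.48 = 6.52 mg/L.
(b) As CaCO₃: 6.52 mg/L × 1,180,000 L = 7694 g; ÷ 100.1 = 76.86 mol Ca²⁺.
(b) Mass: 76.86 × 147 = 11,300 g.

(a) 84.5 g; (b) 11.3 kg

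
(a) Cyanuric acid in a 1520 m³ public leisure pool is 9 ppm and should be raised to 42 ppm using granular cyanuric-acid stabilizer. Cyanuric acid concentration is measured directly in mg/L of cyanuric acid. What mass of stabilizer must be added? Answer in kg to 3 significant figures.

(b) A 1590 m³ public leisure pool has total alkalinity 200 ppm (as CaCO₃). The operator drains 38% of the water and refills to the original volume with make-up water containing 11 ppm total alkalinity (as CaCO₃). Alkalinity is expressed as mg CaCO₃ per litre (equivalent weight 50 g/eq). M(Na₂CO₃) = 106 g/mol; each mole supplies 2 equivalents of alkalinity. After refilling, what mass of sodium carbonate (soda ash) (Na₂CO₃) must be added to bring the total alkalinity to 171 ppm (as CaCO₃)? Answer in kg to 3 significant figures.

(a) 50.2 kg; (b) 72.2 kg

(a) Volume: 1520 m³ = 1,520,000 L.
(a) CYA to add: (42 − 9) = 33 mg/L × 1,520,000 L = 50,160 g cyanuric acid.

(b) Volume: 1590 m³ = 1,590,000 L.
(b) After draining 38% and refilling: 200 × 0.62 + 11 × 0.38 = 128.18 ppm.
(b) Deficit to target: 171 − 128.18 = 42.82 mg/L.
(b) As CaCO₃: 42.82 mg/L × 1,590,000 L = 68,080 g; ÷ 50 g/eq ÷ 2 = 680.8 mol Na₂CO₃.
(b) Mass: 680.8 × 106 = 72,170 g.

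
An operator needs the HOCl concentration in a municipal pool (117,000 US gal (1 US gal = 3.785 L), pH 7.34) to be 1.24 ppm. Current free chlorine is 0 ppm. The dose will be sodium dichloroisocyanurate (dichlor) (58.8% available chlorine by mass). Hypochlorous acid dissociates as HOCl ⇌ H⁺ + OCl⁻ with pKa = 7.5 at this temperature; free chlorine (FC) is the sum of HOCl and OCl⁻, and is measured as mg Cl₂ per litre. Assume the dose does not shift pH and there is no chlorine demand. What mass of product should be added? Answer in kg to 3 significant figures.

Volume: 117,000 US gal × 3.785 L/gal = 442,845 L.
[OCl⁻]/[HOCl] = 10^(pH − pKa) = 10^(7.34 − 7.5) = 0.6918; fraction as HOCl = 1/(1 + 0.6918) = 0.5911.
Free chlorine required for 1.24 ppm HOCl: 1.24 / 0.5911 = 2.098 ppm.
FC to add: 2.098 − 0 = 2.098 mg/L as Cl₂.
Cl₂ equivalent: 2.098 mg/L × 442,845 L = 929 g.
Product at 58.8% available Cl: 929 / 0.588 = 1580 g.

1.58 kg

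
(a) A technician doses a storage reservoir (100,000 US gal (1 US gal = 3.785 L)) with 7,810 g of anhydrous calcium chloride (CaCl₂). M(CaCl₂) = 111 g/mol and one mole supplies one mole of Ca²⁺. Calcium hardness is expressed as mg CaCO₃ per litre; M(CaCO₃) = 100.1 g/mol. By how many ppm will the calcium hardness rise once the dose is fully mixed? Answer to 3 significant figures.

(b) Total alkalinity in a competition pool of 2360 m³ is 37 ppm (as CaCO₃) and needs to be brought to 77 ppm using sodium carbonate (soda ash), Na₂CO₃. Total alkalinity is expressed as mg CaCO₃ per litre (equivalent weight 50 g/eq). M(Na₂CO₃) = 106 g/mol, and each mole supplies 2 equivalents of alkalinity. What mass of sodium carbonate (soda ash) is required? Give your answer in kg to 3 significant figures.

(a) Volume: 100,000 US gal × 3.785 L/gal = 378,500 L.
(a) Moles of Ca²⁺: 7,810 g ÷ 111 g/mol = 70.36 mol.
(a) As CaCO₃: 70.36 mol × 100.1 g/mol = 7043 g.
(a) Rise: 7043 g / 378,500 L × 1000 = 18.61 mg/L.

(b) Volume: 2360 m³ = 2,360,000 L.
(b) Alkalinity to add: (77 − 37) = 40 mg/L as CaCO₃ × 2,360,000 L = 94,400 g as CaCO₃.
(b) Equivalents: 94,400 g ÷ 50 g/eq = 1888 eq.
(b) Each mole of Na₂CO₃ supplies 2 eq, so 1888 / 2 = 944 mol.
(b) Mass: 944 mol × 106 g/mol = 100,100 g.

(a) 18.6 ppm; (b) 100 kg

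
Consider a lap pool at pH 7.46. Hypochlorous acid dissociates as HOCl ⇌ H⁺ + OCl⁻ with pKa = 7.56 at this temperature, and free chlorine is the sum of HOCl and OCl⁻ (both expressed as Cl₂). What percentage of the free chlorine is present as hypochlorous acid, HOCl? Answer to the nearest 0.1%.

55.7%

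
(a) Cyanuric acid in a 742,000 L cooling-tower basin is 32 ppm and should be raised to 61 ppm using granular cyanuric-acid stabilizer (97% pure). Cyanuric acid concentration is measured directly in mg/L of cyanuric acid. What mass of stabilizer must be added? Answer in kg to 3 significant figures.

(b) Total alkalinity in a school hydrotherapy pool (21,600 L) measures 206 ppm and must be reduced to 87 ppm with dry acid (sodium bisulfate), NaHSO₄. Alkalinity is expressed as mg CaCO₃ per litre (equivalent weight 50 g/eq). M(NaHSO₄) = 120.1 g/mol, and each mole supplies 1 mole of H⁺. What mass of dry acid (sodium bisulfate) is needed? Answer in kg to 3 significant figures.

(a) CYA to add: (61 − 32) = 29 mg/L × 742,000 L = 21,520 g cyanuric acid.
(a) At 97% purity: 21,520 / 0.97 = 22,180 g product.

(b) Alkalinity to neutralize: (206 − 87) = 119 mg/L as CaCO₃ × 21,600 L = 2570 g as CaCO₃.
(b) Equivalents of H⁺ required: 2570 ÷ 50 g/eq = 51.41 eq = 51.41 mol NaHSO₄.
(b) Mass of NaHSO₄: 51.41 × 120.1 = 6174 g.

(a) 22.2 kg; (b) 6.17 kg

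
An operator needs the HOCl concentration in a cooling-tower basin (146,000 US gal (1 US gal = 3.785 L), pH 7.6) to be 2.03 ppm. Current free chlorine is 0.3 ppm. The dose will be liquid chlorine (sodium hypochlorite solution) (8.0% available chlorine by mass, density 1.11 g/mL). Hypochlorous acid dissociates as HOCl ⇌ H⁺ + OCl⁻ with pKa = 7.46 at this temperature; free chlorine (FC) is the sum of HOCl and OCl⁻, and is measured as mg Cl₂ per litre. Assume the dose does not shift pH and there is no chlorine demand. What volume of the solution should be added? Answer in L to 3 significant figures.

Volume: 146,000 US gal × 3.785 L/gal = 552,610 L.
[OCl⁻]/[HOCl] = 10^(pH − pKa) = 10^(7.6 − 7.46) = 1.38; fraction as HOCl = 1/(1 + 1.38) = 0.4201.
Free chlorine required for 2.03 ppm HOCl: 2.03 / 0.4201 = 4.832 ppm.
FC to add: 4.832 − 0.3 = 4.532 mg/L as Cl₂.
Cl₂ equivalent: 4.532 mg/L × 552,610 L = 2505 g.
Product at 8.0% available Cl: 2505 / 0.08 = 31,310 g.
Volume: 31,310 g ÷ 1.11 g/mL = 28,200 mL.

28.2 L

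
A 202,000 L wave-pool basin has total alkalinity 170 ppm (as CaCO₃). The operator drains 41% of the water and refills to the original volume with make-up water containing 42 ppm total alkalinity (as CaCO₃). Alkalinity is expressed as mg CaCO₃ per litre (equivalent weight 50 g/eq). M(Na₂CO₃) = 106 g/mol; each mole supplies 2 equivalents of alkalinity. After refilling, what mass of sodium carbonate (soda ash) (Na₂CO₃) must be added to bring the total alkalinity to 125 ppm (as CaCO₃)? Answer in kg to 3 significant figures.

1.60 kg

After draining 41% and refilling: 170 × 0.59 + 42 × 0.41 = 117.52 ppm.
Deficit to target: 125 − 117.52 = 7.48 mg/L.
As CaCO₃: 7.48 mg/L × 202,000 L = 1511 g; ÷ 50 g/eq ÷ 2 = 15.11 mol Na₂CO₃.
Mass: 15.11 × 106 = 1602 g.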